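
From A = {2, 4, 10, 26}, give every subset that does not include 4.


A subset of A that omits 4 is a subset of A \ {4}, so there are 2^(n-1) = 2^3 = 8 of them.
Subsets excluding 4: ∅, {2}, {10}, {26}, {2, 10}, {2, 26}, {10, 26}, {2, 10, 26}

Subsets excluding 4 (8 total): ∅, {2}, {10}, {26}, {2, 10}, {2, 26}, {10, 26}, {2, 10, 26}


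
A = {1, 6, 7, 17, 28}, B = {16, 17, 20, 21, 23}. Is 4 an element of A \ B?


A = {1, 6, 7, 17, 28}, B = {16, 17, 20, 21, 23}
A \ B = elements in A but not in B
A \ B = {1, 6, 7, 28}
Checking if 4 ∈ A \ B
4 is not in A \ B → False

4 ∉ A \ B


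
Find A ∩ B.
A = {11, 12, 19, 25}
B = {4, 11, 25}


A ∩ B = elements in both A and B
A = {11, 12, 19, 25}
B = {4, 11, 25}
A ∩ B = {11, 25}

A ∩ B = {11, 25}


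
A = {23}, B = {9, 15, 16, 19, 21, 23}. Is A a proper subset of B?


A ⊂ B requires: A ⊆ B AND A ≠ B.
A ⊆ B? Yes
A = B? No
A ⊂ B: Yes (A is a proper subset of B)

Yes, A ⊂ B


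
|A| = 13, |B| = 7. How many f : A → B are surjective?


n = |A| = 13, k = |B| = 7. Surjections via inclusion-exclusion:
S(n,k) = Σ(-1)^i × C(k,i) × (k-i)^n, i=0 to k
i=0: (-1)^0×C(7,0)×7^13 = 96889010407
i=1: (-1)^1×C(7,1)×6^13 = -91424858112
i=2: (-1)^2×C(7,2)×5^13 = 25634765625
i=3: (-1)^3×C(7,3)×4^13 = -2348810240
i=4: (-1)^4×C(7,4)×3^13 = 55801305
i=5: (-1)^5×C(7,5)×2^13 = -172032
i=6: (-1)^6×C(7,6)×1^13 = 7
i=7: (-1)^7×C(7,7)×0^13 = 0
Total = 28805736960

Number of surjections = 28805736960


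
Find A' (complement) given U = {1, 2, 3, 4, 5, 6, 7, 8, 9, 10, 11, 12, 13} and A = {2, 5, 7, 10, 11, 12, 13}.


Aᶜ = U \ A = elements in U but not in A
U = {1, 2, 3, 4, 5, 6, 7, 8, 9, 10, 11, 12, 13}
A = {2, 5, 7, 10, 11, 12, 13}
Aᶜ = {1, 3, 4, 6, 8, 9}

Aᶜ = {1, 3, 4, 6, 8, 9}


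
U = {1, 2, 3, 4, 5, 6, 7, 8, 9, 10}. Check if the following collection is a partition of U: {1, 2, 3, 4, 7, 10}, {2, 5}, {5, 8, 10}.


A partition requires: (1) non-empty parts, (2) pairwise disjoint, (3) union = U
Parts: {1, 2, 3, 4, 7, 10}, {2, 5}, {5, 8, 10}
Union of parts: {1, 2, 3, 4, 5, 7, 8, 10}
U = {1, 2, 3, 4, 5, 6, 7, 8, 9, 10}
All non-empty? True
Pairwise disjoint? False
Covers U? False

No, not a valid partition


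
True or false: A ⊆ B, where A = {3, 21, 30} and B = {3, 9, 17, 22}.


A ⊆ B means every element of A is in B.
Elements in A not in B: {21, 30}
So A ⊄ B.

No, A ⊄ B


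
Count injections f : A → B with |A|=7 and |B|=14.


An injection sends each of |A| = 7 inputs to a distinct output in B.
# injections = |B|·(|B|-1)·…·(|B|-|A|+1) = 14! / (14 - 7)!
= 14 × 13 × 12 × 11 × 10 × 9 × 8
= 17297280

Number of injections = 17297280


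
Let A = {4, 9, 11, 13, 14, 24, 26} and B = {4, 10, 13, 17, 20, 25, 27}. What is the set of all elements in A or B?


A ∪ B = all elements in A or B (or both)
A = {4, 9, 11, 13, 14, 24, 26}
B = {4, 10, 13, 17, 20, 25, 27}
A ∪ B = {4, 9, 10, 11, 13, 14, 17, 20, 24, 25, 26, 27}

A ∪ B = {4, 9, 10, 11, 13, 14, 17, 20, 24, 25, 26, 27}


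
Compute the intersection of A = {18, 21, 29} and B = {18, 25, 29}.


A ∩ B = elements in both A and B
A = {18, 21, 29}
B = {18, 25, 29}
A ∩ B = {18, 29}

A ∩ B = {18, 29}


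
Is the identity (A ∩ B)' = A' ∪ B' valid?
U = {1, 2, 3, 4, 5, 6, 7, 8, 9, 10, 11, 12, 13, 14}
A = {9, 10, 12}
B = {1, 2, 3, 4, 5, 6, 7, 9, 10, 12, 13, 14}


LHS: A ∩ B = {9, 10, 12}
(A ∩ B)' = U \ (A ∩ B) = {1, 2, 3, 4, 5, 6, 7, 8, 11, 13, 14}
A' = {1, 2, 3, 4, 5, 6, 7, 8, 11, 13, 14}, B' = {8, 11}
Claimed RHS: A' ∪ B' = {1, 2, 3, 4, 5, 6, 7, 8, 11, 13, 14}
Identity is VALID: LHS = RHS = {1, 2, 3, 4, 5, 6, 7, 8, 11, 13, 14} ✓

Identity is valid. (A ∩ B)' = A' ∪ B' = {1, 2, 3, 4, 5, 6, 7, 8, 11, 13, 14}


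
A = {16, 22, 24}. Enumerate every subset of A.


|A| = 3, so |P(A)| = 2^3 = 8
Enumerate subsets by cardinality (0 to 3):
∅, {16}, {22}, {24}, {16, 22}, {16, 24}, {22, 24}, {16, 22, 24}

P(A) has 8 subsets: ∅, {16}, {22}, {24}, {16, 22}, {16, 24}, {22, 24}, {16, 22, 24}


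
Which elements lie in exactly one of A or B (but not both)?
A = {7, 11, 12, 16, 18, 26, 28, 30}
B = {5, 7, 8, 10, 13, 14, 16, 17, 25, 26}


A △ B = (A \ B) ∪ (B \ A) = elements in exactly one of A or B
A \ B = {11, 12, 18, 28, 30}
B \ A = {5, 8, 10, 13, 14, 17, 25}
A △ B = {5, 8, 10, 11, 12, 13, 14, 17, 18, 25, 28, 30}

A △ B = {5, 8, 10, 11, 12, 13, 14, 17, 18, 25, 28, 30}


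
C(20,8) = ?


C(n,k) = n! / (k!(n-k)!)
C(20,8) = 20! / (8!12!)
= 125970

C(20,8) = 125970


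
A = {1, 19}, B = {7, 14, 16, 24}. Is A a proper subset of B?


A ⊂ B requires: A ⊆ B AND A ≠ B.
A ⊆ B? No
A ⊄ B, so A is not a proper subset.

No, A is not a proper subset of B


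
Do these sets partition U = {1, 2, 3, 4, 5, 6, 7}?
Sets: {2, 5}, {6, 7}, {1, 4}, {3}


A partition requires: (1) non-empty parts, (2) pairwise disjoint, (3) union = U
Parts: {2, 5}, {6, 7}, {1, 4}, {3}
Union of parts: {1, 2, 3, 4, 5, 6, 7}
U = {1, 2, 3, 4, 5, 6, 7}
All non-empty? True
Pairwise disjoint? True
Covers U? True

Yes, valid partition


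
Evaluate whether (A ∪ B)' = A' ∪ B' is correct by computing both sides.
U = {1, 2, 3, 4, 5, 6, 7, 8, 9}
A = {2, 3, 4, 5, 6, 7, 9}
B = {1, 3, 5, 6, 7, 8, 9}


LHS: A ∪ B = {1, 2, 3, 4, 5, 6, 7, 8, 9}
(A ∪ B)' = U \ (A ∪ B) = ∅
A' = {1, 8}, B' = {2, 4}
Claimed RHS: A' ∪ B' = {1, 2, 4, 8}
Identity is INVALID: LHS = ∅ but the RHS claimed here equals {1, 2, 4, 8}. The correct form is (A ∪ B)' = A' ∩ B'.

Identity is invalid: (A ∪ B)' = ∅ but A' ∪ B' = {1, 2, 4, 8}. The correct De Morgan law is (A ∪ B)' = A' ∩ B'.


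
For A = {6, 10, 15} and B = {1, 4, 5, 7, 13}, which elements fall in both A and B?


A = {6, 10, 15}
B = {1, 4, 5, 7, 13}
Region: in both A and B
Elements: ∅

Elements in both A and B: ∅


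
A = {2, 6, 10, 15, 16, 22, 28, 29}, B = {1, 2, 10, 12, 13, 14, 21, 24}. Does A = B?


Two sets are equal iff they have exactly the same elements.
A = {2, 6, 10, 15, 16, 22, 28, 29}
B = {1, 2, 10, 12, 13, 14, 21, 24}
Differences: {1, 6, 12, 13, 14, 15, 16, 21, 22, 24, 28, 29}
A ≠ B

No, A ≠ B


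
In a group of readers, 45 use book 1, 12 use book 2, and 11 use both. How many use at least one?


|A ∪ B| = |A| + |B| - |A ∩ B|
= 45 + 12 - 11
= 46

|A ∪ B| = 46


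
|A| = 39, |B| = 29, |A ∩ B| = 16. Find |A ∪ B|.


|A ∪ B| = |A| + |B| - |A ∩ B|
= 39 + 29 - 16
= 52

|A ∪ B| = 52


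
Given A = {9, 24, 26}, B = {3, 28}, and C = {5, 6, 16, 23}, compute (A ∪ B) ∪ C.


A ∪ B = {3, 9, 24, 26, 28}
(A ∪ B) ∪ C = {3, 5, 6, 9, 16, 23, 24, 26, 28}

A ∪ B ∪ C = {3, 5, 6, 9, 16, 23, 24, 26, 28}


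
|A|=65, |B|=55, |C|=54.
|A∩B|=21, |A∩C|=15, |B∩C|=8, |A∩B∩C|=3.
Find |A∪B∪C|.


|A∪B∪C| = |A|+|B|+|C| - |A∩B|-|A∩C|-|B∩C| + |A∩B∩C|
= 65+55+54 - 21-15-8 + 3
= 174 - 44 + 3
= 133

|A ∪ B ∪ C| = 133


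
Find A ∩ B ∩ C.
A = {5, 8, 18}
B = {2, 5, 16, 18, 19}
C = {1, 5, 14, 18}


A ∩ B = {5, 18}
(A ∩ B) ∩ C = {5, 18}

A ∩ B ∩ C = {5, 18}


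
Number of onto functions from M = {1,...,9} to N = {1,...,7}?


n = |M| = 9, k = |N| = 7. Surjections via inclusion-exclusion:
S(n,k) = Σ(-1)^i × C(k,i) × (k-i)^n, i=0 to k
i=0: (-1)^0×C(7,0)×7^9 = 40353607
i=1: (-1)^1×C(7,1)×6^9 = -70543872
i=2: (-1)^2×C(7,2)×5^9 = 41015625
i=3: (-1)^3×C(7,3)×4^9 = -9175040
i=4: (-1)^4×C(7,4)×3^9 = 688905
i=5: (-1)^5×C(7,5)×2^9 = -10752
i=6: (-1)^6×C(7,6)×1^9 = 7
i=7: (-1)^7×C(7,7)×0^9 = 0
Total = 2328480

Number of surjections = 2328480


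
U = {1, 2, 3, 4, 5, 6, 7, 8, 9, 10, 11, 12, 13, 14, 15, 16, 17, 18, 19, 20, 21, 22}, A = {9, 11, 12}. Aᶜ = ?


Aᶜ = U \ A = elements in U but not in A
U = {1, 2, 3, 4, 5, 6, 7, 8, 9, 10, 11, 12, 13, 14, 15, 16, 17, 18, 19, 20, 21, 22}
A = {9, 11, 12}
Aᶜ = {1, 2, 3, 4, 5, 6, 7, 8, 10, 13, 14, 15, 16, 17, 18, 19, 20, 21, 22}

Aᶜ = {1, 2, 3, 4, 5, 6, 7, 8, 10, 13, 14, 15, 16, 17, 18, 19, 20, 21, 22}


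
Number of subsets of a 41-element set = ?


Number of subsets = 2^n
= 2^41
= 2199023255552

|P(A)| = 2199023255552


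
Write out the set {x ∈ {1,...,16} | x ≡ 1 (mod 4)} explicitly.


Checking each candidate:
Condition: x in {1,...,16} with x ≡ 1 (mod 4)
Result = {1, 5, 9, 13}

{1, 5, 9, 13}


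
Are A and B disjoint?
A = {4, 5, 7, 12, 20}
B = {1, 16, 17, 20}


Disjoint means A ∩ B = ∅.
A ∩ B = {20}
A ∩ B ≠ ∅, so A and B are NOT disjoint.

No, A and B are not disjoint (A ∩ B = {20})


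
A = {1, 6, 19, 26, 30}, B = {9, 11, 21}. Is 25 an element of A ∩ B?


A = {1, 6, 19, 26, 30}, B = {9, 11, 21}
A ∩ B = elements in both A and B
A ∩ B = ∅
Checking if 25 ∈ A ∩ B
25 is not in A ∩ B → False

25 ∉ A ∩ B


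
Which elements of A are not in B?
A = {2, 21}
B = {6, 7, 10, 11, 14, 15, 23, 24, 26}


A \ B = elements in A but not in B
A = {2, 21}
B = {6, 7, 10, 11, 14, 15, 23, 24, 26}
Remove from A any elements in B
A \ B = {2, 21}

A \ B = {2, 21}


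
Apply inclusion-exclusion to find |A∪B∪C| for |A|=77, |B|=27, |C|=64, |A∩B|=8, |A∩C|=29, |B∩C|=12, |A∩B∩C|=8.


|A∪B∪C| = |A|+|B|+|C| - |A∩B|-|A∩C|-|B∩C| + |A∩B∩C|
= 77+27+64 - 8-29-12 + 8
= 168 - 49 + 8
= 127

|A ∪ B ∪ C| = 127


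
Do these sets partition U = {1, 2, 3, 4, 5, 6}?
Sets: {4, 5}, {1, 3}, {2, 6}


A partition requires: (1) non-empty parts, (2) pairwise disjoint, (3) union = U
Parts: {4, 5}, {1, 3}, {2, 6}
Union of parts: {1, 2, 3, 4, 5, 6}
U = {1, 2, 3, 4, 5, 6}
All non-empty? True
Pairwise disjoint? True
Covers U? True

Yes, valid partition


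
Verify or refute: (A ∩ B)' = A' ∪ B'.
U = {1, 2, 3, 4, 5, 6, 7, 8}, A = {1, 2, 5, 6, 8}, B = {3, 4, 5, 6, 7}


LHS: A ∩ B = {5, 6}
(A ∩ B)' = U \ (A ∩ B) = {1, 2, 3, 4, 7, 8}
A' = {3, 4, 7}, B' = {1, 2, 8}
Claimed RHS: A' ∪ B' = {1, 2, 3, 4, 7, 8}
Identity is VALID: LHS = RHS = {1, 2, 3, 4, 7, 8} ✓

Identity is valid. (A ∩ B)' = A' ∪ B' = {1, 2, 3, 4, 7, 8}


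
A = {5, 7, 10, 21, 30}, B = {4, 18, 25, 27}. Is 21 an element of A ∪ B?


A = {5, 7, 10, 21, 30}, B = {4, 18, 25, 27}
A ∪ B = all elements in A or B
A ∪ B = {4, 5, 7, 10, 18, 21, 25, 27, 30}
Checking if 21 ∈ A ∪ B
21 is in A ∪ B → True

21 ∈ A ∪ B


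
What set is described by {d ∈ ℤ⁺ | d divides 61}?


Checking each candidate:
Condition: positive divisors of 61
Result = {1, 61}

{1, 61}


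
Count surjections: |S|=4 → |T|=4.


n = |S| = 4, k = |T| = 4. Surjections via inclusion-exclusion:
S(n,k) = Σ(-1)^i × C(k,i) × (k-i)^n, i=0 to k
i=0: (-1)^0×C(4,0)×4^4 = 256
i=1: (-1)^1×C(4,1)×3^4 = -324
i=2: (-1)^2×C(4,2)×2^4 = 96
i=3: (-1)^3×C(4,3)×1^4 = -4
i=4: (-1)^4×C(4,4)×0^4 = 0
Total = 24

Number of surjections = 24


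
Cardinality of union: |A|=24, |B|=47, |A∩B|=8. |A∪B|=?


|A ∪ B| = |A| + |B| - |A ∩ B|
= 24 + 47 - 8
= 63

|A ∪ B| = 63


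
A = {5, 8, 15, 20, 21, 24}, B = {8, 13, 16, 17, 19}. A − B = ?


A \ B = elements in A but not in B
A = {5, 8, 15, 20, 21, 24}
B = {8, 13, 16, 17, 19}
Remove from A any elements in B
A \ B = {5, 15, 20, 21, 24}

A \ B = {5, 15, 20, 21, 24}


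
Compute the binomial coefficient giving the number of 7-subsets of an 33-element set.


C(n,k) = n! / (k!(n-k)!)
C(33,7) = 33! / (7!26!)
= 4272048

C(33,7) = 4272048


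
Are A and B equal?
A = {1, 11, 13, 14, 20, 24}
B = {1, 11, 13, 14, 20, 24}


Two sets are equal iff they have exactly the same elements.
A = {1, 11, 13, 14, 20, 24}
B = {1, 11, 13, 14, 20, 24}
Same elements → A = B

Yes, A = B


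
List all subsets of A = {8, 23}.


|A| = 2, so |P(A)| = 2^2 = 4
Enumerate subsets by cardinality (0 to 2):
∅, {8}, {23}, {8, 23}

P(A) has 4 subsets: ∅, {8}, {23}, {8, 23}


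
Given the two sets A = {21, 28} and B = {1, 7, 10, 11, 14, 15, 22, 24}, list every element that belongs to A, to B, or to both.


A ∪ B = all elements in A or B (or both)
A = {21, 28}
B = {1, 7, 10, 11, 14, 15, 22, 24}
A ∪ B = {1, 7, 10, 11, 14, 15, 21, 22, 24, 28}

A ∪ B = {1, 7, 10, 11, 14, 15, 21, 22, 24, 28}


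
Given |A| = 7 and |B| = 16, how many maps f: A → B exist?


Each of |A| = 7 inputs maps to any of |B| = 16 outputs.
# functions = |B|^|A| = 16^7
= 268435456

Number of functions = 268435456


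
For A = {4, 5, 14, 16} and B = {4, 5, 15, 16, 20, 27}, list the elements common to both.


A ∩ B = elements in both A and B
A = {4, 5, 14, 16}
B = {4, 5, 15, 16, 20, 27}
A ∩ B = {4, 5, 16}

A ∩ B = {4, 5, 16}


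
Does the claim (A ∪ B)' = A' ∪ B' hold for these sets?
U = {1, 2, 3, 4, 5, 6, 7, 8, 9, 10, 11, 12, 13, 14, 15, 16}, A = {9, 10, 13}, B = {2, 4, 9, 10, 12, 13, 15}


LHS: A ∪ B = {2, 4, 9, 10, 12, 13, 15}
(A ∪ B)' = U \ (A ∪ B) = {1, 3, 5, 6, 7, 8, 11, 14, 16}
A' = {1, 2, 3, 4, 5, 6, 7, 8, 11, 12, 14, 15, 16}, B' = {1, 3, 5, 6, 7, 8, 11, 14, 16}
Claimed RHS: A' ∪ B' = {1, 2, 3, 4, 5, 6, 7, 8, 11, 12, 14, 15, 16}
Identity is INVALID: LHS = {1, 3, 5, 6, 7, 8, 11, 14, 16} but the RHS claimed here equals {1, 2, 3, 4, 5, 6, 7, 8, 11, 12, 14, 15, 16}. The correct form is (A ∪ B)' = A' ∩ B'.

Identity is invalid: (A ∪ B)' = {1, 3, 5, 6, 7, 8, 11, 14, 16} but A' ∪ B' = {1, 2, 3, 4, 5, 6, 7, 8, 11, 12, 14, 15, 16}. The correct De Morgan law is (A ∪ B)' = A' ∩ B'.


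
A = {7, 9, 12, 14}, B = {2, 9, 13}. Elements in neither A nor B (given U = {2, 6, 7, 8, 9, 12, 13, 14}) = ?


A = {7, 9, 12, 14}
B = {2, 9, 13}
Region: in neither A nor B (given U = {2, 6, 7, 8, 9, 12, 13, 14})
Elements: {6, 8}

Elements in neither A nor B (given U = {2, 6, 7, 8, 9, 12, 13, 14}): {6, 8}


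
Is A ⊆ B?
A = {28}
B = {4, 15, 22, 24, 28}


A ⊆ B means every element of A is in B.
All elements of A are in B.
So A ⊆ B.

Yes, A ⊆ B


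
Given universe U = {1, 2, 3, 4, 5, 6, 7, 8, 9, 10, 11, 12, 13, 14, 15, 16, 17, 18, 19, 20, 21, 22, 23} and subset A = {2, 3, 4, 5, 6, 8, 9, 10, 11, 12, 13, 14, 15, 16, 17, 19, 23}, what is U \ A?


Aᶜ = U \ A = elements in U but not in A
U = {1, 2, 3, 4, 5, 6, 7, 8, 9, 10, 11, 12, 13, 14, 15, 16, 17, 18, 19, 20, 21, 22, 23}
A = {2, 3, 4, 5, 6, 8, 9, 10, 11, 12, 13, 14, 15, 16, 17, 19, 23}
Aᶜ = {1, 7, 18, 20, 21, 22}

Aᶜ = {1, 7, 18, 20, 21, 22}


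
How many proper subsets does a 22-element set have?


Total subsets = 2^n = 2^22 = 4194304
Proper subsets exclude the set itself: 2^n - 1
= 4194304 - 1
= 4194303

Number of proper subsets = 4194303


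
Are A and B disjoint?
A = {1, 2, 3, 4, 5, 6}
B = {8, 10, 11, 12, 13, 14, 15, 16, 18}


Disjoint means A ∩ B = ∅.
A ∩ B = ∅
A ∩ B = ∅, so A and B are disjoint.

Yes, A and B are disjoint


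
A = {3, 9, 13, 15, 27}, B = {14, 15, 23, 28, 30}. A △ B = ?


A △ B = (A \ B) ∪ (B \ A) = elements in exactly one of A or B
A \ B = {3, 9, 13, 27}
B \ A = {14, 23, 28, 30}
A △ B = {3, 9, 13, 14, 23, 27, 28, 30}

A △ B = {3, 9, 13, 14, 23, 27, 28, 30}


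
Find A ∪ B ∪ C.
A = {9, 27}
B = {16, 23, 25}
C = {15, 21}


A ∪ B = {9, 16, 23, 25, 27}
(A ∪ B) ∪ C = {9, 15, 16, 21, 23, 25, 27}

A ∪ B ∪ C = {9, 15, 16, 21, 23, 25, 27}


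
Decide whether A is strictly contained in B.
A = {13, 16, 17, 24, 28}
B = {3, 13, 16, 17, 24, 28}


A ⊂ B requires: A ⊆ B AND A ≠ B.
A ⊆ B? Yes
A = B? No
A ⊂ B: Yes (A is a proper subset of B)

Yes, A ⊂ B


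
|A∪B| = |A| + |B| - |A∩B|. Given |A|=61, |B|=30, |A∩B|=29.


|A ∪ B| = |A| + |B| - |A ∩ B|
= 61 + 30 - 29
= 62

|A ∪ B| = 62


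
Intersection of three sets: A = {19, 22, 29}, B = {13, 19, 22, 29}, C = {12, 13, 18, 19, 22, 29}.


A ∩ B = {19, 22, 29}
(A ∩ B) ∩ C = {19, 22, 29}

A ∩ B ∩ C = {19, 22, 29}


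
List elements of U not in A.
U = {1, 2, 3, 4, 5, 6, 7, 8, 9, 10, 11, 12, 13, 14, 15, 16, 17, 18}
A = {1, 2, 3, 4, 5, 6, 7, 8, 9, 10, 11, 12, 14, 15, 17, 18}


Aᶜ = U \ A = elements in U but not in A
U = {1, 2, 3, 4, 5, 6, 7, 8, 9, 10, 11, 12, 13, 14, 15, 16, 17, 18}
A = {1, 2, 3, 4, 5, 6, 7, 8, 9, 10, 11, 12, 14, 15, 17, 18}
Aᶜ = {13, 16}

Aᶜ = {13, 16}


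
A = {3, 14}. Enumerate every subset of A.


|A| = 2, so |P(A)| = 2^2 = 4
Enumerate subsets by cardinality (0 to 2):
∅, {3}, {14}, {3, 14}

P(A) has 4 subsets: ∅, {3}, {14}, {3, 14}


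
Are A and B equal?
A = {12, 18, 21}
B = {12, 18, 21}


Two sets are equal iff they have exactly the same elements.
A = {12, 18, 21}
B = {12, 18, 21}
Same elements → A = B

Yes, A = B


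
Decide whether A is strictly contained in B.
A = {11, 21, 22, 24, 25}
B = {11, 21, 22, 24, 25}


A ⊂ B requires: A ⊆ B AND A ≠ B.
A ⊆ B? Yes
A = B? Yes
A = B, so A is not a PROPER subset.

No, A is not a proper subset of B


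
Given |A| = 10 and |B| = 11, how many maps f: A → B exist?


Each of |A| = 10 inputs maps to any of |B| = 11 outputs.
# functions = |B|^|A| = 11^10
= 25937424601

Number of functions = 25937424601


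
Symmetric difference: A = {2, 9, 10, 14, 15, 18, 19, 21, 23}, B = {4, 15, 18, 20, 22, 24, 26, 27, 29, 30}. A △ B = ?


A △ B = (A \ B) ∪ (B \ A) = elements in exactly one of A or B
A \ B = {2, 9, 10, 14, 19, 21, 23}
B \ A = {4, 20, 22, 24, 26, 27, 29, 30}
A △ B = {2, 4, 9, 10, 14, 19, 20, 21, 22, 23, 24, 26, 27, 29, 30}

A △ B = {2, 4, 9, 10, 14, 19, 20, 21, 22, 23, 24, 26, 27, 29, 30}


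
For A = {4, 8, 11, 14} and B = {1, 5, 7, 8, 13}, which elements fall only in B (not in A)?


A = {4, 8, 11, 14}
B = {1, 5, 7, 8, 13}
Region: only in B (not in A)
Elements: {1, 5, 7, 13}

Elements only in B (not in A): {1, 5, 7, 13}


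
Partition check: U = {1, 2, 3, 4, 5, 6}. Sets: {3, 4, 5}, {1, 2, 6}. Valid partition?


A partition requires: (1) non-empty parts, (2) pairwise disjoint, (3) union = U
Parts: {3, 4, 5}, {1, 2, 6}
Union of parts: {1, 2, 3, 4, 5, 6}
U = {1, 2, 3, 4, 5, 6}
All non-empty? True
Pairwise disjoint? True
Covers U? True

Yes, valid partition


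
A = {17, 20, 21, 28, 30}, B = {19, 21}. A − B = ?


A \ B = elements in A but not in B
A = {17, 20, 21, 28, 30}
B = {19, 21}
Remove from A any elements in B
A \ B = {17, 20, 28, 30}

A \ B = {17, 20, 28, 30}


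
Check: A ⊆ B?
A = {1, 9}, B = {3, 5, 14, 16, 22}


A ⊆ B means every element of A is in B.
Elements in A not in B: {1, 9}
So A ⊄ B.

No, A ⊄ B


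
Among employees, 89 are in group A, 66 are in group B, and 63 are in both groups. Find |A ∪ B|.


|A ∪ B| = |A| + |B| - |A ∩ B|
= 89 + 66 - 63
= 92

|A ∪ B| = 92


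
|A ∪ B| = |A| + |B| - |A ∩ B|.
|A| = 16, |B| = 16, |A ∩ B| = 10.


|A ∪ B| = |A| + |B| - |A ∩ B|
= 16 + 16 - 10
= 22

|A ∪ B| = 22


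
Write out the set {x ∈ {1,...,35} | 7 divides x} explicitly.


Checking each candidate:
Condition: multiples of 7 in {1,...,35}
Result = {7, 14, 21, 28, 35}

{7, 14, 21, 28, 35}


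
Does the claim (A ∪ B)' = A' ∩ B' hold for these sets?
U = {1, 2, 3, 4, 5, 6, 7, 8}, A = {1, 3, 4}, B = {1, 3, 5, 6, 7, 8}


LHS: A ∪ B = {1, 3, 4, 5, 6, 7, 8}
(A ∪ B)' = U \ (A ∪ B) = {2}
A' = {2, 5, 6, 7, 8}, B' = {2, 4}
Claimed RHS: A' ∩ B' = {2}
Identity is VALID: LHS = RHS = {2} ✓

Identity is valid. (A ∪ B)' = A' ∩ B' = {2}


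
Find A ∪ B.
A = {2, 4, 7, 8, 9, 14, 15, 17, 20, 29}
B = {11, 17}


A ∪ B = all elements in A or B (or both)
A = {2, 4, 7, 8, 9, 14, 15, 17, 20, 29}
B = {11, 17}
A ∪ B = {2, 4, 7, 8, 9, 11, 14, 15, 17, 20, 29}

A ∪ B = {2, 4, 7, 8, 9, 11, 14, 15, 17, 20, 29}


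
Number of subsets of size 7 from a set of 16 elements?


C(n,k) = n! / (k!(n-k)!)
C(16,7) = 16! / (7!9!)
= 11440

C(16,7) = 11440


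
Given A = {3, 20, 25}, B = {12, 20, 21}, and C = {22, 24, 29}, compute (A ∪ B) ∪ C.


A ∪ B = {3, 12, 20, 21, 25}
(A ∪ B) ∪ C = {3, 12, 20, 21, 22, 24, 25, 29}

A ∪ B ∪ C = {3, 12, 20, 21, 22, 24, 25, 29}


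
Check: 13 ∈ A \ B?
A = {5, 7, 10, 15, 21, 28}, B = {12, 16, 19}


A = {5, 7, 10, 15, 21, 28}, B = {12, 16, 19}
A \ B = elements in A but not in B
A \ B = {5, 7, 10, 15, 21, 28}
Checking if 13 ∈ A \ B
13 is not in A \ B → False

13 ∉ A \ B


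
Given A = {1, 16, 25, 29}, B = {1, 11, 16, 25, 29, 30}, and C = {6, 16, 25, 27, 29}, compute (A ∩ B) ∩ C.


A ∩ B = {1, 16, 25, 29}
(A ∩ B) ∩ C = {16, 25, 29}

A ∩ B ∩ C = {16, 25, 29}


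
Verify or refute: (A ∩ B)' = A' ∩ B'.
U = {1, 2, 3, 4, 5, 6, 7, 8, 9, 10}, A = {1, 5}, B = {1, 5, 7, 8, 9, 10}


LHS: A ∩ B = {1, 5}
(A ∩ B)' = U \ (A ∩ B) = {2, 3, 4, 6, 7, 8, 9, 10}
A' = {2, 3, 4, 6, 7, 8, 9, 10}, B' = {2, 3, 4, 6}
Claimed RHS: A' ∩ B' = {2, 3, 4, 6}
Identity is INVALID: LHS = {2, 3, 4, 6, 7, 8, 9, 10} but the RHS claimed here equals {2, 3, 4, 6}. The correct form is (A ∩ B)' = A' ∪ B'.

Identity is invalid: (A ∩ B)' = {2, 3, 4, 6, 7, 8, 9, 10} but A' ∩ B' = {2, 3, 4, 6}. The correct De Morgan law is (A ∩ B)' = A' ∪ B'.


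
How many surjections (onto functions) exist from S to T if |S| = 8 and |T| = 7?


n = |S| = 8, k = |T| = 7. Surjections via inclusion-exclusion:
S(n,k) = Σ(-1)^i × C(k,i) × (k-i)^n, i=0 to k
i=0: (-1)^0×C(7,0)×7^8 = 5764801
i=1: (-1)^1×C(7,1)×6^8 = -11757312
i=2: (-1)^2×C(7,2)×5^8 = 8203125
i=3: (-1)^3×C(7,3)×4^8 = -2293760
i=4: (-1)^4×C(7,4)×3^8 = 229635
i=5: (-1)^5×C(7,5)×2^8 = -5376
i=6: (-1)^6×C(7,6)×1^8 = 7
i=7: (-1)^7×C(7,7)×0^8 = 0
Total = 141120

Number of surjections = 141120


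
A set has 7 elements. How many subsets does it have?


Number of subsets = 2^n
= 2^7
= 128

|P(A)| = 128


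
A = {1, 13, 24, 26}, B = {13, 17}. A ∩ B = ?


A ∩ B = elements in both A and B
A = {1, 13, 24, 26}
B = {13, 17}
A ∩ B = {13}

A ∩ B = {13}


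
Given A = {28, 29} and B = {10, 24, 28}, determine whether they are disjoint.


Disjoint means A ∩ B = ∅.
A ∩ B = {28}
A ∩ B ≠ ∅, so A and B are NOT disjoint.

No, A and B are not disjoint (A ∩ B = {28})


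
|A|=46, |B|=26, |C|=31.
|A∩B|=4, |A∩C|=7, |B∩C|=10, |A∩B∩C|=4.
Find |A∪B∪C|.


|A∪B∪C| = |A|+|B|+|C| - |A∩B|-|A∩C|-|B∩C| + |A∩B∩C|
= 46+26+31 - 4-7-10 + 4
= 103 - 21 + 4
= 86

|A ∪ B ∪ C| = 86


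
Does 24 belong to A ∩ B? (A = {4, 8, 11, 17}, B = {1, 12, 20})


A = {4, 8, 11, 17}, B = {1, 12, 20}
A ∩ B = elements in both A and B
A ∩ B = ∅
Checking if 24 ∈ A ∩ B
24 is not in A ∩ B → False

24 ∉ A ∩ B


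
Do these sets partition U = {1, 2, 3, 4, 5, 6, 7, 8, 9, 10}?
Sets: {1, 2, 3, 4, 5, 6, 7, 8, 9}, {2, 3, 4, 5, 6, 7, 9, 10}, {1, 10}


A partition requires: (1) non-empty parts, (2) pairwise disjoint, (3) union = U
Parts: {1, 2, 3, 4, 5, 6, 7, 8, 9}, {2, 3, 4, 5, 6, 7, 9, 10}, {1, 10}
Union of parts: {1, 2, 3, 4, 5, 6, 7, 8, 9, 10}
U = {1, 2, 3, 4, 5, 6, 7, 8, 9, 10}
All non-empty? True
Pairwise disjoint? False
Covers U? True

No, not a valid partition


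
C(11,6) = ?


C(n,k) = n! / (k!(n-k)!)
C(11,6) = 11! / (6!5!)
= 462

C(11,6) = 462


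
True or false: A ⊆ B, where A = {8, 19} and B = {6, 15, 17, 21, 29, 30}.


A ⊆ B means every element of A is in B.
Elements in A not in B: {8, 19}
So A ⊄ B.

No, A ⊄ B


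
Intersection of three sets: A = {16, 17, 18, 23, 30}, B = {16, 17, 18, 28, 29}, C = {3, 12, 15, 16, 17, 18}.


A ∩ B = {16, 17, 18}
(A ∩ B) ∩ C = {16, 17, 18}

A ∩ B ∩ C = {16, 17, 18}


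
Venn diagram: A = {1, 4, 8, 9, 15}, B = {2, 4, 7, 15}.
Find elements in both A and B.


A = {1, 4, 8, 9, 15}
B = {2, 4, 7, 15}
Region: in both A and B
Elements: {4, 15}

Elements in both A and B: {4, 15}


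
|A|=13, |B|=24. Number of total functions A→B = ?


Each of |A| = 13 inputs maps to any of |B| = 24 outputs.
# functions = |B|^|A| = 24^13
= 876488338465357824

Number of functions = 876488338465357824


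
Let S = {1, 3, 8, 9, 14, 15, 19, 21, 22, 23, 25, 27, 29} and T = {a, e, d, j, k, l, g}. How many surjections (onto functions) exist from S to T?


n = |S| = 13, k = |T| = 7. Surjections via inclusion-exclusion:
S(n,k) = Σ(-1)^i × C(k,i) × (k-i)^n, i=0 to k
i=0: (-1)^0×C(7,0)×7^13 = 96889010407
i=1: (-1)^1×C(7,1)×6^13 = -91424858112
i=2: (-1)^2×C(7,2)×5^13 = 25634765625
i=3: (-1)^3×C(7,3)×4^13 = -2348810240
i=4: (-1)^4×C(7,4)×3^13 = 55801305
i=5: (-1)^5×C(7,5)×2^13 = -172032
i=6: (-1)^6×C(7,6)×1^13 = 7
i=7: (-1)^7×C(7,7)×0^13 = 0
Total = 28805736960

Number of surjections = 28805736960


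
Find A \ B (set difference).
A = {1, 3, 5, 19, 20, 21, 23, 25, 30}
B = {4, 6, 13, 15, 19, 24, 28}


A \ B = elements in A but not in B
A = {1, 3, 5, 19, 20, 21, 23, 25, 30}
B = {4, 6, 13, 15, 19, 24, 28}
Remove from A any elements in B
A \ B = {1, 3, 5, 20, 21, 23, 25, 30}

A \ B = {1, 3, 5, 20, 21, 23, 25, 30}


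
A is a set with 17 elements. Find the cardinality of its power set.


Number of subsets = 2^n
= 2^17
= 131072

|P(A)| = 131072


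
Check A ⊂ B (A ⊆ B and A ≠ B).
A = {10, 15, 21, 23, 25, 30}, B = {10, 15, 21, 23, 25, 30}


A ⊂ B requires: A ⊆ B AND A ≠ B.
A ⊆ B? Yes
A = B? Yes
A = B, so A is not a PROPER subset.

No, A is not a proper subset of B


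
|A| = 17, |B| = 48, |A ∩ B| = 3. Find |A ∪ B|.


|A ∪ B| = |A| + |B| - |A ∩ B|
= 17 + 48 - 3
= 62

|A ∪ B| = 62


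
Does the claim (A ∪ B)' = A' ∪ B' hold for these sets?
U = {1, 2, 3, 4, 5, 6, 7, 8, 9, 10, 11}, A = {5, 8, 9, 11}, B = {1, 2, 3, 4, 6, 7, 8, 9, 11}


LHS: A ∪ B = {1, 2, 3, 4, 5, 6, 7, 8, 9, 11}
(A ∪ B)' = U \ (A ∪ B) = {10}
A' = {1, 2, 3, 4, 6, 7, 10}, B' = {5, 10}
Claimed RHS: A' ∪ B' = {1, 2, 3, 4, 5, 6, 7, 10}
Identity is INVALID: LHS = {10} but the RHS claimed here equals {1, 2, 3, 4, 5, 6, 7, 10}. The correct form is (A ∪ B)' = A' ∩ B'.

Identity is invalid: (A ∪ B)' = {10} but A' ∪ B' = {1, 2, 3, 4, 5, 6, 7, 10}. The correct De Morgan law is (A ∪ B)' = A' ∩ B'.


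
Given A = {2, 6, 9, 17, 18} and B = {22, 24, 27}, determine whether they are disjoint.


Disjoint means A ∩ B = ∅.
A ∩ B = ∅
A ∩ B = ∅, so A and B are disjoint.

Yes, A and B are disjoint


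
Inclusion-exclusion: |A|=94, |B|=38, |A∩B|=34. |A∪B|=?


|A ∪ B| = |A| + |B| - |A ∩ B|
= 94 + 38 - 34
= 98

|A ∪ B| = 98


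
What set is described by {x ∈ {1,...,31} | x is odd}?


Checking each candidate:
Condition: odd numbers in {1,...,31}
Result = {1, 3, 5, 7, 9, 11, 13, 15, 17, 19, 21, 23, 25, 27, 29, 31}

{1, 3, 5, 7, 9, 11, 13, 15, 17, 19, 21, 23, 25, 27, 29, 31}


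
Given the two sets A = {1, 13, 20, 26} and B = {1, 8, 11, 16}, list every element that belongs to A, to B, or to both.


A ∪ B = all elements in A or B (or both)
A = {1, 13, 20, 26}
B = {1, 8, 11, 16}
A ∪ B = {1, 8, 11, 13, 16, 20, 26}

A ∪ B = {1, 8, 11, 13, 16, 20, 26}


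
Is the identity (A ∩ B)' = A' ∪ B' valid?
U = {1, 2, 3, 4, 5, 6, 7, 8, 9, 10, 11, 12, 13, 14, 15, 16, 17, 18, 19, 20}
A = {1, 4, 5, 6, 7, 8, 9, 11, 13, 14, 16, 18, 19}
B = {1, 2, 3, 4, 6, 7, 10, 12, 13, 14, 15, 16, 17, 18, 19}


LHS: A ∩ B = {1, 4, 6, 7, 13, 14, 16, 18, 19}
(A ∩ B)' = U \ (A ∩ B) = {2, 3, 5, 8, 9, 10, 11, 12, 15, 17, 20}
A' = {2, 3, 10, 12, 15, 17, 20}, B' = {5, 8, 9, 11, 20}
Claimed RHS: A' ∪ B' = {2, 3, 5, 8, 9, 10, 11, 12, 15, 17, 20}
Identity is VALID: LHS = RHS = {2, 3, 5, 8, 9, 10, 11, 12, 15, 17, 20} ✓

Identity is valid. (A ∩ B)' = A' ∪ B' = {2, 3, 5, 8, 9, 10, 11, 12, 15, 17, 20}


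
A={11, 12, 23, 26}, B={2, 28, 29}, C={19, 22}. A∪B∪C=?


A ∪ B = {2, 11, 12, 23, 26, 28, 29}
(A ∪ B) ∪ C = {2, 11, 12, 19, 22, 23, 26, 28, 29}

A ∪ B ∪ C = {2, 11, 12, 19, 22, 23, 26, 28, 29}


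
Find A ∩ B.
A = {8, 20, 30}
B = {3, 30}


A ∩ B = elements in both A and B
A = {8, 20, 30}
B = {3, 30}
A ∩ B = {30}

A ∩ B = {30}


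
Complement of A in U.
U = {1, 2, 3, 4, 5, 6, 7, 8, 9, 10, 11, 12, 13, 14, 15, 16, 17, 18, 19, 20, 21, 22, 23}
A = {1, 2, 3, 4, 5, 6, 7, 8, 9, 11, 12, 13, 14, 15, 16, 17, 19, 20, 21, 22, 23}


Aᶜ = U \ A = elements in U but not in A
U = {1, 2, 3, 4, 5, 6, 7, 8, 9, 10, 11, 12, 13, 14, 15, 16, 17, 18, 19, 20, 21, 22, 23}
A = {1, 2, 3, 4, 5, 6, 7, 8, 9, 11, 12, 13, 14, 15, 16, 17, 19, 20, 21, 22, 23}
Aᶜ = {10, 18}

Aᶜ = {10, 18}


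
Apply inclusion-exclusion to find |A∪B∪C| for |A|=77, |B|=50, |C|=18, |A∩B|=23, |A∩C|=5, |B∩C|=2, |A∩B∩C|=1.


|A∪B∪C| = |A|+|B|+|C| - |A∩B|-|A∩C|-|B∩C| + |A∩B∩C|
= 77+50+18 - 23-5-2 + 1
= 145 - 30 + 1
= 116

|A ∪ B ∪ C| = 116


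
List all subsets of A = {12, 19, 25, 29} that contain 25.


A subset of A contains 25 iff the remaining 3 elements form any subset of A \ {25}.
Count: 2^(n-1) = 2^3 = 8
Subsets containing 25: {25}, {12, 25}, {19, 25}, {25, 29}, {12, 19, 25}, {12, 25, 29}, {19, 25, 29}, {12, 19, 25, 29}

Subsets containing 25 (8 total): {25}, {12, 25}, {19, 25}, {25, 29}, {12, 19, 25}, {12, 25, 29}, {19, 25, 29}, {12, 19, 25, 29}


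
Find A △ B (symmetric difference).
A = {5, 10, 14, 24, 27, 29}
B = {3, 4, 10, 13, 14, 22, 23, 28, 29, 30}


A △ B = (A \ B) ∪ (B \ A) = elements in exactly one of A or B
A \ B = {5, 24, 27}
B \ A = {3, 4, 13, 22, 23, 28, 30}
A △ B = {3, 4, 5, 13, 22, 23, 24, 27, 28, 30}

A △ B = {3, 4, 5, 13, 22, 23, 24, 27, 28, 30}


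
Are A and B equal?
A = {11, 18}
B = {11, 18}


Two sets are equal iff they have exactly the same elements.
A = {11, 18}
B = {11, 18}
Same elements → A = B

Yes, A = B


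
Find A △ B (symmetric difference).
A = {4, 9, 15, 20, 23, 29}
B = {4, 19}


A △ B = (A \ B) ∪ (B \ A) = elements in exactly one of A or B
A \ B = {9, 15, 20, 23, 29}
B \ A = {19}
A △ B = {9, 15, 19, 20, 23, 29}

A △ B = {9, 15, 19, 20, 23, 29}


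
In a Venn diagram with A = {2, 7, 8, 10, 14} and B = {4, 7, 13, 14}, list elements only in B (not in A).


A = {2, 7, 8, 10, 14}
B = {4, 7, 13, 14}
Region: only in B (not in A)
Elements: {4, 13}

Elements only in B (not in A): {4, 13}


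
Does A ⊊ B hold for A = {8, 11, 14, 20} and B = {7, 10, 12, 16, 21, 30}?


A ⊂ B requires: A ⊆ B AND A ≠ B.
A ⊆ B? No
A ⊄ B, so A is not a proper subset.

No, A is not a proper subset of B


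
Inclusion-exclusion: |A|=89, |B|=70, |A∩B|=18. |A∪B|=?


|A ∪ B| = |A| + |B| - |A ∩ B|
= 89 + 70 - 18
= 141

|A ∪ B| = 141


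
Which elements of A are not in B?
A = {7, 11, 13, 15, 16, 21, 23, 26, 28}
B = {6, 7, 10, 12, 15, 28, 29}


A \ B = elements in A but not in B
A = {7, 11, 13, 15, 16, 21, 23, 26, 28}
B = {6, 7, 10, 12, 15, 28, 29}
Remove from A any elements in B
A \ B = {11, 13, 16, 21, 23, 26}

A \ B = {11, 13, 16, 21, 23, 26}


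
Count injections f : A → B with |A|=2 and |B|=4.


An injection sends each of |A| = 2 inputs to a distinct output in B.
# injections = |B|·(|B|-1)·…·(|B|-|A|+1) = 4! / (4 - 2)!
= 4 × 3
= 12

Number of injections = 12


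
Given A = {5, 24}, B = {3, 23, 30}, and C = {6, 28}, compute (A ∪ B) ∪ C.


A ∪ B = {3, 5, 23, 24, 30}
(A ∪ B) ∪ C = {3, 5, 6, 23, 24, 28, 30}

A ∪ B ∪ C = {3, 5, 6, 23, 24, 28, 30}


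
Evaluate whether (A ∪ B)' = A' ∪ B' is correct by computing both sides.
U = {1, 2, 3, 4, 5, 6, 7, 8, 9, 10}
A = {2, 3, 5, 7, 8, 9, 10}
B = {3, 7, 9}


LHS: A ∪ B = {2, 3, 5, 7, 8, 9, 10}
(A ∪ B)' = U \ (A ∪ B) = {1, 4, 6}
A' = {1, 4, 6}, B' = {1, 2, 4, 5, 6, 8, 10}
Claimed RHS: A' ∪ B' = {1, 2, 4, 5, 6, 8, 10}
Identity is INVALID: LHS = {1, 4, 6} but the RHS claimed here equals {1, 2, 4, 5, 6, 8, 10}. The correct form is (A ∪ B)' = A' ∩ B'.

Identity is invalid: (A ∪ B)' = {1, 4, 6} but A' ∪ B' = {1, 2, 4, 5, 6, 8, 10}. The correct De Morgan law is (A ∪ B)' = A' ∩ B'.


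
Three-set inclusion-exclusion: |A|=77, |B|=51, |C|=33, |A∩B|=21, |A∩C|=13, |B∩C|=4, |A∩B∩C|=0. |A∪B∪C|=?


|A∪B∪C| = |A|+|B|+|C| - |A∩B|-|A∩C|-|B∩C| + |A∩B∩C|
= 77+51+33 - 21-13-4 + 0
= 161 - 38 + 0
= 123

|A ∪ B ∪ C| = 123


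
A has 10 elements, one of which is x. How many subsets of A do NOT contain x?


Subsets of A avoiding x are subsets of A \ {x}, which has 9 elements.
Count = 2^(n-1) = 2^9
= 512

Number of subsets avoiding x = 512


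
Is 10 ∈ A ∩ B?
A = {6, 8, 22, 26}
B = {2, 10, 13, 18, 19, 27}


A = {6, 8, 22, 26}, B = {2, 10, 13, 18, 19, 27}
A ∩ B = elements in both A and B
A ∩ B = ∅
Checking if 10 ∈ A ∩ B
10 is not in A ∩ B → False

10 ∉ A ∩ B


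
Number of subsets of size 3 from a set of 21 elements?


C(n,k) = n! / (k!(n-k)!)
C(21,3) = 21! / (3!18!)
= 1330

C(21,3) = 1330


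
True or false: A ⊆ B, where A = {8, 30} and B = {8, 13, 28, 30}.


A ⊆ B means every element of A is in B.
All elements of A are in B.
So A ⊆ B.

Yes, A ⊆ B


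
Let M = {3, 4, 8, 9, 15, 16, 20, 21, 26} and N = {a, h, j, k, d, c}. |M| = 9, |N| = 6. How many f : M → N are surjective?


n = |M| = 9, k = |N| = 6. Surjections via inclusion-exclusion:
S(n,k) = Σ(-1)^i × C(k,i) × (k-i)^n, i=0 to k
i=0: (-1)^0×C(6,0)×6^9 = 10077696
i=1: (-1)^1×C(6,1)×5^9 = -11718750
i=2: (-1)^2×C(6,2)×4^9 = 3932160
i=3: (-1)^3×C(6,3)×3^9 = -393660
i=4: (-1)^4×C(6,4)×2^9 = 7680
i=5: (-1)^5×C(6,5)×1^9 = -6
i=6: (-1)^6×C(6,6)×0^9 = 0
Total = 1905120

Number of surjections = 1905120


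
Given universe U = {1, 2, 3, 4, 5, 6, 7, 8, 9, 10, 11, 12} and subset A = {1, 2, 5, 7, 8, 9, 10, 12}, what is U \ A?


Aᶜ = U \ A = elements in U but not in A
U = {1, 2, 3, 4, 5, 6, 7, 8, 9, 10, 11, 12}
A = {1, 2, 5, 7, 8, 9, 10, 12}
Aᶜ = {3, 4, 6, 11}

Aᶜ = {3, 4, 6, 11}


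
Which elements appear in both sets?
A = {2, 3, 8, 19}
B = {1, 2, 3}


A ∩ B = elements in both A and B
A = {2, 3, 8, 19}
B = {1, 2, 3}
A ∩ B = {2, 3}

A ∩ B = {2, 3}


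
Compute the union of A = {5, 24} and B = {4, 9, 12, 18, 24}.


A ∪ B = all elements in A or B (or both)
A = {5, 24}
B = {4, 9, 12, 18, 24}
A ∪ B = {4, 5, 9, 12, 18, 24}

A ∪ B = {4, 5, 9, 12, 18, 24}


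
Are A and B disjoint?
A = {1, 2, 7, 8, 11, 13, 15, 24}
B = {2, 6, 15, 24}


Disjoint means A ∩ B = ∅.
A ∩ B = {2, 15, 24}
A ∩ B ≠ ∅, so A and B are NOT disjoint.

No, A and B are not disjoint (A ∩ B = {2, 15, 24})


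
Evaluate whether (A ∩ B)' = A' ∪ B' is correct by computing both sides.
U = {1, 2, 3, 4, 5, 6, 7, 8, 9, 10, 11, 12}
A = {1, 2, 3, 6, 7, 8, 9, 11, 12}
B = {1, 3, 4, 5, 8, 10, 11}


LHS: A ∩ B = {1, 3, 8, 11}
(A ∩ B)' = U \ (A ∩ B) = {2, 4, 5, 6, 7, 9, 10, 12}
A' = {4, 5, 10}, B' = {2, 6, 7, 9, 12}
Claimed RHS: A' ∪ B' = {2, 4, 5, 6, 7, 9, 10, 12}
Identity is VALID: LHS = RHS = {2, 4, 5, 6, 7, 9, 10, 12} ✓

Identity is valid. (A ∩ B)' = A' ∪ B' = {2, 4, 5, 6, 7, 9, 10, 12}


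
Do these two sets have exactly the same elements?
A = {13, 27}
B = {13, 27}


Two sets are equal iff they have exactly the same elements.
A = {13, 27}
B = {13, 27}
Same elements → A = B

Yes, A = B


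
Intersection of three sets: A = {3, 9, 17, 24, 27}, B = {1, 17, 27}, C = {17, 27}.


A ∩ B = {17, 27}
(A ∩ B) ∩ C = {17, 27}

A ∩ B ∩ C = {17, 27}


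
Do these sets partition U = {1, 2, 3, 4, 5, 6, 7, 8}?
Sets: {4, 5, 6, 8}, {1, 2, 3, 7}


A partition requires: (1) non-empty parts, (2) pairwise disjoint, (3) union = U
Parts: {4, 5, 6, 8}, {1, 2, 3, 7}
Union of parts: {1, 2, 3, 4, 5, 6, 7, 8}
U = {1, 2, 3, 4, 5, 6, 7, 8}
All non-empty? True
Pairwise disjoint? True
Covers U? True

Yes, valid partition


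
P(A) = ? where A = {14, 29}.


|A| = 2, so |P(A)| = 2^2 = 4
Enumerate subsets by cardinality (0 to 2):
∅, {14}, {29}, {14, 29}

P(A) has 4 subsets: ∅, {14}, {29}, {14, 29}


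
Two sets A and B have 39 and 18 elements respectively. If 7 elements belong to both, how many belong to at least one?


|A ∪ B| = |A| + |B| - |A ∩ B|
= 39 + 18 - 7
= 50

|A ∪ B| = 50


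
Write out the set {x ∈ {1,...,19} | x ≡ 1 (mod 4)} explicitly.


Checking each candidate:
Condition: x in {1,...,19} with x ≡ 1 (mod 4)
Result = {1, 5, 9, 13, 17}

{1, 5, 9, 13, 17}


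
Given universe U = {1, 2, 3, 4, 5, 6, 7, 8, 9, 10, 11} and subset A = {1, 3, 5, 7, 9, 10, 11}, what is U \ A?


Aᶜ = U \ A = elements in U but not in A
U = {1, 2, 3, 4, 5, 6, 7, 8, 9, 10, 11}
A = {1, 3, 5, 7, 9, 10, 11}
Aᶜ = {2, 4, 6, 8}

Aᶜ = {2, 4, 6, 8}


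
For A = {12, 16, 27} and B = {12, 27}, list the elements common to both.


A ∩ B = elements in both A and B
A = {12, 16, 27}
B = {12, 27}
A ∩ B = {12, 27}

A ∩ B = {12, 27}


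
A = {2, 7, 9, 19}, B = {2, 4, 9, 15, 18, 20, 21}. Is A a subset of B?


A ⊆ B means every element of A is in B.
Elements in A not in B: {7, 19}
So A ⊄ B.

No, A ⊄ B


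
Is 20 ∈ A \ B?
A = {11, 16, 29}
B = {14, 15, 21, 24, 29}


A = {11, 16, 29}, B = {14, 15, 21, 24, 29}
A \ B = elements in A but not in B
A \ B = {11, 16}
Checking if 20 ∈ A \ B
20 is not in A \ B → False

20 ∉ A \ B


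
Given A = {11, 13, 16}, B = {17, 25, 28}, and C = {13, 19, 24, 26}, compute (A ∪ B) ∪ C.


A ∪ B = {11, 13, 16, 17, 25, 28}
(A ∪ B) ∪ C = {11, 13, 16, 17, 19, 24, 25, 26, 28}

A ∪ B ∪ C = {11, 13, 16, 17, 19, 24, 25, 26, 28}


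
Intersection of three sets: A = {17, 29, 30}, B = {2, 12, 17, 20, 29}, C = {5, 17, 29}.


A ∩ B = {17, 29}
(A ∩ B) ∩ C = {17, 29}

A ∩ B ∩ C = {17, 29}


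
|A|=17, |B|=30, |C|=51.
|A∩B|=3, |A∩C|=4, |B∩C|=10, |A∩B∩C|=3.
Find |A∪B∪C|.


|A∪B∪C| = |A|+|B|+|C| - |A∩B|-|A∩C|-|B∩C| + |A∩B∩C|
= 17+30+51 - 3-4-10 + 3
= 98 - 17 + 3
= 84

|A ∪ B ∪ C| = 84


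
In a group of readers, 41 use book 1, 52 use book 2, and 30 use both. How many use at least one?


|A ∪ B| = |A| + |B| - |A ∩ B|
= 41 + 52 - 30
= 63

|A ∪ B| = 63


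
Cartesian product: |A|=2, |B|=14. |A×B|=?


|A × B| = |A| × |B|
= 2 × 14
= 28

|A × B| = 28


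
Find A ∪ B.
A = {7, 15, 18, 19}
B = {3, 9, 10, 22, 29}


A ∪ B = all elements in A or B (or both)
A = {7, 15, 18, 19}
B = {3, 9, 10, 22, 29}
A ∪ B = {3, 7, 9, 10, 15, 18, 19, 22, 29}

A ∪ B = {3, 7, 9, 10, 15, 18, 19, 22, 29}


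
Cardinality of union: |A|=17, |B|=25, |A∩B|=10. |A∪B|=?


|A ∪ B| = |A| + |B| - |A ∩ B|
= 17 + 25 - 10
= 32

|A ∪ B| = 32


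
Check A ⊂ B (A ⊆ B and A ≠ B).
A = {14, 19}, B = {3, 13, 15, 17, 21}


A ⊂ B requires: A ⊆ B AND A ≠ B.
A ⊆ B? No
A ⊄ B, so A is not a proper subset.

No, A is not a proper subset of B


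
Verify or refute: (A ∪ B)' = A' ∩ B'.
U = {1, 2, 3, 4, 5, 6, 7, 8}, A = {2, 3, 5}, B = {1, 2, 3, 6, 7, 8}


LHS: A ∪ B = {1, 2, 3, 5, 6, 7, 8}
(A ∪ B)' = U \ (A ∪ B) = {4}
A' = {1, 4, 6, 7, 8}, B' = {4, 5}
Claimed RHS: A' ∩ B' = {4}
Identity is VALID: LHS = RHS = {4} ✓

Identity is valid. (A ∪ B)' = A' ∩ B' = {4}


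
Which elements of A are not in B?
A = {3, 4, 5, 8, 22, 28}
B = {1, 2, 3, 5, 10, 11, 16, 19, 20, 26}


A \ B = elements in A but not in B
A = {3, 4, 5, 8, 22, 28}
B = {1, 2, 3, 5, 10, 11, 16, 19, 20, 26}
Remove from A any elements in B
A \ B = {4, 8, 22, 28}

A \ B = {4, 8, 22, 28}


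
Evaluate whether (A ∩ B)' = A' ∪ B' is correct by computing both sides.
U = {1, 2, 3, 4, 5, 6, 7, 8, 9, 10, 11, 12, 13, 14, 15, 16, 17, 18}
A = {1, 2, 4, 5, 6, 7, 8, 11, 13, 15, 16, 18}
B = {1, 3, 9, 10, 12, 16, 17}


LHS: A ∩ B = {1, 16}
(A ∩ B)' = U \ (A ∩ B) = {2, 3, 4, 5, 6, 7, 8, 9, 10, 11, 12, 13, 14, 15, 17, 18}
A' = {3, 9, 10, 12, 14, 17}, B' = {2, 4, 5, 6, 7, 8, 11, 13, 14, 15, 18}
Claimed RHS: A' ∪ B' = {2, 3, 4, 5, 6, 7, 8, 9, 10, 11, 12, 13, 14, 15, 17, 18}
Identity is VALID: LHS = RHS = {2, 3, 4, 5, 6, 7, 8, 9, 10, 11, 12, 13, 14, 15, 17, 18} ✓

Identity is valid. (A ∩ B)' = A' ∪ B' = {2, 3, 4, 5, 6, 7, 8, 9, 10, 11, 12, 13, 14, 15, 17, 18}


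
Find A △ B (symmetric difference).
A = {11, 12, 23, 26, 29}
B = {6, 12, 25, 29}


A △ B = (A \ B) ∪ (B \ A) = elements in exactly one of A or B
A \ B = {11, 23, 26}
B \ A = {6, 25}
A △ B = {6, 11, 23, 25, 26}

A △ B = {6, 11, 23, 25, 26}
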